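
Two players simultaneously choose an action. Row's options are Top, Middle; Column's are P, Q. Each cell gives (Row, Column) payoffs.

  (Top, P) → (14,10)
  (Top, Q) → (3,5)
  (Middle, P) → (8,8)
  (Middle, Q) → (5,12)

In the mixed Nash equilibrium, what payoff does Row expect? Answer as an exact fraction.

23/4

Column mixes with probability q on P, chosen so Row is indifferent: 14q + 3(1−q) = 8q + 5(1−q) gives q = 1/4.
Row's expected payoff (from either row, since indifferent) is 14·1/4 + 3·3/4 = 23/4.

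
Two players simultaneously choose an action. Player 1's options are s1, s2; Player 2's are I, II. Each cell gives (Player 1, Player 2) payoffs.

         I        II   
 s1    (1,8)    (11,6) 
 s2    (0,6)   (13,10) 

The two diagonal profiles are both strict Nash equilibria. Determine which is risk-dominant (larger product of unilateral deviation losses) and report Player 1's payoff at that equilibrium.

At (s1, I): Player 1 loses 1 − 0 = 1 by deviating; Player 2 loses 8 − 6 = 2. Product = 1·2 = 2.
At (s2, II): Player 1 loses 13 − 11 = 2 by deviating; Player 2 loses 10 − 6 = 4. Product = 2·4 = 8.
8 > 2, so (s2, II) is risk-dominant. Player 1's payoff there is 13.

13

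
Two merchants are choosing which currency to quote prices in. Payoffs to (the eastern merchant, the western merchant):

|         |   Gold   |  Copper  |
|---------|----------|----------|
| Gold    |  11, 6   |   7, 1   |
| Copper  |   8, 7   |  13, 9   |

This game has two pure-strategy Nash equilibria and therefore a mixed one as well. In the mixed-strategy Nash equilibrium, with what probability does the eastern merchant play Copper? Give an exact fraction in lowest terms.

5/7

The eastern merchant's mix p on Gold must make the western merchant indifferent between Gold and Copper.
The western merchant's payoff from Gold: 6p + 7(1−p). From Copper: 1p + 9(1−p).
Set equal: 5p = 2(1−p) → p = 2/7.
Probability on Copper is 1 − 2/7 = 5/7.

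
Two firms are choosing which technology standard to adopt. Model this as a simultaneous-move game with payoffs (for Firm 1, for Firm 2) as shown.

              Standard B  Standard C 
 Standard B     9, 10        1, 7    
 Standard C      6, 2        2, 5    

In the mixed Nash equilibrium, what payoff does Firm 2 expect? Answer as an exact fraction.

Firm 1 mixes with probability p on Standard B, chosen so Firm 2 is indifferent: 10p + 2(1−p) = 7p + 5(1−p) gives p = 1/2.
Firm 2's expected payoff is 10·1/2 + 2·1/2 = 6.

6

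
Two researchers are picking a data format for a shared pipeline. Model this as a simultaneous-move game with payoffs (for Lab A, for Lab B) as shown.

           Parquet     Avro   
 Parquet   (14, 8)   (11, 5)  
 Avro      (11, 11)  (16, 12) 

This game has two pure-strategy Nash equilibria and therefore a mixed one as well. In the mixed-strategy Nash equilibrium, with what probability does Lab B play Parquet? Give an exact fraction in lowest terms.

Lab B's mix q on Parquet must make Lab A indifferent between Parquet and Avro.
Lab A's payoff from Parquet: 14q + 11(1−q). From Avro: 11q + 16(1−q).
Set equal: 3q = 5(1−q) → q = 5/8.

5/8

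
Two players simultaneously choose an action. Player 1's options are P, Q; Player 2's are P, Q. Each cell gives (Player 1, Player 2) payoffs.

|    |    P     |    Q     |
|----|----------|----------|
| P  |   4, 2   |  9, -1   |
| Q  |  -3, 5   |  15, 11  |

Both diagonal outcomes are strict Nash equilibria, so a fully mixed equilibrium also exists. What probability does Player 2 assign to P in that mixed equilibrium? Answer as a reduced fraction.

Player 2's mix q on P must make Player 1 indifferent between P and Q.
Player 1's payoff from P: 4q + 9(1−q). From Q: (-3)q + 15(1−q).
Set equal: 7q = 6(1−q) → q = 6/13.

6/13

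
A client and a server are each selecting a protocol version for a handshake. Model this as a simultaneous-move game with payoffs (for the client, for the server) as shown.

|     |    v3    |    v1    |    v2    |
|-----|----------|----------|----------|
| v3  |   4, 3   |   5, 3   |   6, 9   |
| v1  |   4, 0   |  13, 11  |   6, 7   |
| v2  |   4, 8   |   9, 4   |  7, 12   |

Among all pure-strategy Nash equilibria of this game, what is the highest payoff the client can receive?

13

Both v1 is a pure NE (the client: 13 ≥ 9; the server: 11 ≥ 7). The client gets 13.
Both v2 is a pure NE (the client: 7 ≥ 6; the server: 12 ≥ 8). The client gets 7.
Every other cell has a profitable deviation for at least one player. Highest of {13, 7} is 13.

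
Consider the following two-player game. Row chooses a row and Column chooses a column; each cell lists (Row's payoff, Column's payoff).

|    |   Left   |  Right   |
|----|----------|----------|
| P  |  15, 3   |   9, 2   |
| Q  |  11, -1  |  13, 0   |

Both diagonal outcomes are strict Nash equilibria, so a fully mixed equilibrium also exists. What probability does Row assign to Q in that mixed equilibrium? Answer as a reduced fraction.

Row's mix p on P must make Column indifferent between Left and Right.
Column's payoff from Left: 3p + (-1)(1−p). From Right: 2p + 0(1−p).
Set equal: 1p = 1(1−p) → p = 1/2.
Probability on Q is 1 − 1/2 = 1/2.

1/2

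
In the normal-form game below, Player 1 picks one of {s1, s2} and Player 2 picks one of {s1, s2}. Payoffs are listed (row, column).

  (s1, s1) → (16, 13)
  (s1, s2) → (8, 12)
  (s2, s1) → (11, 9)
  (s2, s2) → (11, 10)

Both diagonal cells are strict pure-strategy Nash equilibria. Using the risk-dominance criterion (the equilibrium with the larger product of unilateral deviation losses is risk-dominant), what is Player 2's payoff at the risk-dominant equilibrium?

At both s1: Player 1 loses 16 − 11 = 5 by deviating; Player 2 loses 13 − 12 = 1. Product = 5·1 = 5.
At both s2: Player 1 loses 11 − 8 = 3 by deviating; Player 2 loses 10 − 9 = 1. Product = 3·1 = 3.
5 > 3, so both s1 is risk-dominant. Player 2's payoff there is 13.

13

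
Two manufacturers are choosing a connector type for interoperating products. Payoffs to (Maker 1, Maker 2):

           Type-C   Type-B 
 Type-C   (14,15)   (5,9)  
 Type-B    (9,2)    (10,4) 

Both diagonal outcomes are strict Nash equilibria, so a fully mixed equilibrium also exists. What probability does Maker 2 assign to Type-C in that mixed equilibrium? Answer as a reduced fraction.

Maker 2's mix q on Type-C must make Maker 1 indifferent between Type-C and Type-B.
Maker 1's payoff from Type-C: 14q + 5(1−q). From Type-B: 9q + 10(1−q).
Set equal: 5q = 5(1−q) → q = 5/10 = 1/2.

1/2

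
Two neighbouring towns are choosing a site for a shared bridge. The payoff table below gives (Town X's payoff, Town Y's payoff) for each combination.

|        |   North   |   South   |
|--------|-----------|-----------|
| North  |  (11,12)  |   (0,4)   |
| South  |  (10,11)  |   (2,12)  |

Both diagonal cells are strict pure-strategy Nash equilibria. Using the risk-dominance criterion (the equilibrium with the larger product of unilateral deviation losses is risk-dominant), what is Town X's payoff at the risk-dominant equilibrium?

At both North: Town X loses 11 − 10 = 1 by deviating; Town Y loses 12 − 4 = 8. Product = 1·8 = 8.
At both South: Town X loses 2 − 0 = 2 by deviating; Town Y loses 12 − 11 = 1. Product = 2·1 = 2.
8 > 2, so both North is risk-dominant. Town X's payoff there is 11.

11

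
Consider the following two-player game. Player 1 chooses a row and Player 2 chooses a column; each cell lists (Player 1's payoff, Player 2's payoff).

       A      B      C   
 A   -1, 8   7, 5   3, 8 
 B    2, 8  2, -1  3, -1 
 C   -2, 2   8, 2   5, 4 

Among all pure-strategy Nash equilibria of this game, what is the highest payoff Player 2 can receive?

(B, A) is a pure NE (Player 1: 2 ≥ -1; Player 2: 8 ≥ -1). Player 2 gets 8.
Both C is a pure NE (Player 1: 5 ≥ 3; Player 2: 4 ≥ 2). Player 2 gets 4.
Every other cell has a profitable deviation for at least one player. Highest of {8, 4} is 8.

8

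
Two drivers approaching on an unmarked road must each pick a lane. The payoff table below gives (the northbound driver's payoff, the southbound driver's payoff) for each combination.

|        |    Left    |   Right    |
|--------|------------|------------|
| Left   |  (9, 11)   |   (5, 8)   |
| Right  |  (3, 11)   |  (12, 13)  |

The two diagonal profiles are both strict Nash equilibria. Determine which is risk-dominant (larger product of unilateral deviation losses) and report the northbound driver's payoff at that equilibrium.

At both Left: the northbound driver loses 9 − 3 = 6 by deviating; the southbound driver loses 11 − 8 = 3. Product = 6·3 = 18.
At both Right: the northbound driver loses 12 − 5 = 7 by deviating; the southbound driver loses 13 − 11 = 2. Product = 7·2 = 14.
18 > 14, so both Left is risk-dominant. The northbound driver's payoff there is 9.

9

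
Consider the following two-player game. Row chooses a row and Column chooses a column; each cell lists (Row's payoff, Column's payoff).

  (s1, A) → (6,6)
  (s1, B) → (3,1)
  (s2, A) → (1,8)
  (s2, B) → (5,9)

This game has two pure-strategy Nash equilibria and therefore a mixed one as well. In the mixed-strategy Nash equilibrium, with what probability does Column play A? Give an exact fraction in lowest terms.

Column's mix q on A must make Row indifferent between s1 and s2.
Row's payoff from s1: 6q + 3(1−q). From s2: 1q + 5(1−q).
Set equal: 5q = 2(1−q) → q = 2/7.

2/7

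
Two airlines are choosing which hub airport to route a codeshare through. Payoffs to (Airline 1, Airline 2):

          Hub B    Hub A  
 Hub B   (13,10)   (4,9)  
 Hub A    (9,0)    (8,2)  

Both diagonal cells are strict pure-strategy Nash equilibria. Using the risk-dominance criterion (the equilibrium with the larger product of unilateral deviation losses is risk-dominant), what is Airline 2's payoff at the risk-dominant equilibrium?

2

At both Hub B: Airline 1 loses 13 − 9 = 4 by deviating; Airline 2 loses 10 − 9 = 1. Product = 4·1 = 4.
At both Hub A: Airline 1 loses 8 − 4 = 4 by deviating; Airline 2 loses 2 − 0 = 2. Product = 4·2 = 8.
8 > 4, so both Hub A is risk-dominant. Airline 2's payoff there is 2.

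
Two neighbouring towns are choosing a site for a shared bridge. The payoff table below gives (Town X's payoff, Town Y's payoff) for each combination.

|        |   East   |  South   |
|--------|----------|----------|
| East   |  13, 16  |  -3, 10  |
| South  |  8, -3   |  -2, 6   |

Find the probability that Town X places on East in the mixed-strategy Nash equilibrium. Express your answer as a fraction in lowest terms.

3/5

Town X's mix p on East must make Town Y indifferent between East and South.
Town Y's payoff from East: 16p + (-3)(1−p). From South: 10p + 6(1−p).
Set equal: 6p = 9(1−p) → p = 9/15 = 3/5.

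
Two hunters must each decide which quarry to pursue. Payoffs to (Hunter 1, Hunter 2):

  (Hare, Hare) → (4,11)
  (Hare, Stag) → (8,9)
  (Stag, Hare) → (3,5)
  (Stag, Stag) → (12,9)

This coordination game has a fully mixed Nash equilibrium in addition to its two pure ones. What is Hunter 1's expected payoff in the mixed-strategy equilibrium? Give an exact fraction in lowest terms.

Hunter 2 mixes with probability q on Hare, chosen so Hunter 1 is indifferent: 4q + 8(1−q) = 3q + 12(1−q) gives q = 4/5.
Hunter 1's expected payoff (from either row, since indifferent) is 4·4/5 + 8·1/5 = 24/5.

24/5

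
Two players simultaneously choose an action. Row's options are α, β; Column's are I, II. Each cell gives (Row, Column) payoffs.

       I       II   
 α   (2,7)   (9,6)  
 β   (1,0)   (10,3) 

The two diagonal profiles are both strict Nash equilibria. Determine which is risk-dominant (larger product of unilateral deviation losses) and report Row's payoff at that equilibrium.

10

At (α, I): Row loses 2 − 1 = 1 by deviating; Column loses 7 − 6 = 1. Product = 1·1 = 1.
At (β, II): Row loses 10 − 9 = 1 by deviating; Column loses 3 − 0 = 3. Product = 1·3 = 3.
3 > 1, so (β, II) is risk-dominant. Row's payoff there is 10.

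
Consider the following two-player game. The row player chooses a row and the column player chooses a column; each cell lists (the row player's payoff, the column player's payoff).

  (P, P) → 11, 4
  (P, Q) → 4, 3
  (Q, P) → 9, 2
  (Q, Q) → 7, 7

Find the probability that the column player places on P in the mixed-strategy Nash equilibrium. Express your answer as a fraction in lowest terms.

The column player's mix q on P must make the row player indifferent between P and Q.
The row player's payoff from P: 11q + 4(1−q). From Q: 9q + 7(1−q).
Set equal: 2q = 3(1−q) → q = 3/5.

3/5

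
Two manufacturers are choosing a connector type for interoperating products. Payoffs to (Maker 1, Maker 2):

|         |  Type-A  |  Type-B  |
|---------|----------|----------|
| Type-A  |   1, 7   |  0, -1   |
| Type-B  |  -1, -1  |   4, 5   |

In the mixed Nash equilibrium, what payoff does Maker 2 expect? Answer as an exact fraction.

Maker 1 mixes with probability p on Type-A, chosen so Maker 2 is indifferent: 7p + (-1)(1−p) = (-1)p + 5(1−p) gives p = 3/7.
Maker 2's expected payoff is 7·3/7 + (-1)·4/7 = 17/7.

17/7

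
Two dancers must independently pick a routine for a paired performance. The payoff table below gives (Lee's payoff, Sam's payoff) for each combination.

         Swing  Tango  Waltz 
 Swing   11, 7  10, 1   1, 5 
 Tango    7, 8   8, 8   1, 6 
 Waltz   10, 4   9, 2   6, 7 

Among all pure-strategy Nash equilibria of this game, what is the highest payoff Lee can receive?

Both Swing is a pure NE (Lee: 11 ≥ 10; Sam: 7 ≥ 5). Lee gets 11.
Both Waltz is a pure NE (Lee: 6 ≥ 1; Sam: 7 ≥ 4). Lee gets 6.
Every other cell has a profitable deviation for at least one player. Highest of {11, 6} is 11.

11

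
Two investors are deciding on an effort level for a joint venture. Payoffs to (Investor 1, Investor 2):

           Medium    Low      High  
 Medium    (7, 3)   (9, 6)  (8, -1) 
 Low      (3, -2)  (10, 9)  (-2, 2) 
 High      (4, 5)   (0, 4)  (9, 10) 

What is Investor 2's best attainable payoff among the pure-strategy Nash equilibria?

10

Both Low is a pure NE (Investor 1: 10 ≥ 9; Investor 2: 9 ≥ 2). Investor 2 gets 9.
Both High is a pure NE (Investor 1: 9 ≥ 8; Investor 2: 10 ≥ 5). Investor 2 gets 10.
Every other cell has a profitable deviation for at least one player. Highest of {9, 10} is 10.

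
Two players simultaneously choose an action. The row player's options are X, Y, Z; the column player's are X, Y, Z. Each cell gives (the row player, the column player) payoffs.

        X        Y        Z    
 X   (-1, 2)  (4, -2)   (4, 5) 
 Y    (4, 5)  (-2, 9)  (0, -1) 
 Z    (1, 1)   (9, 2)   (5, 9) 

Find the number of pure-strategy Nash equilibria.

1

Both Z: the row player gets 5 (best alternative 4); the column player gets 9 (best alternative 2). Neither deviates — NE.
Both Y is not a NE: the row player would switch to Z (9 > -2).
No other cell survives both best-response checks, so there is 1 pure NE.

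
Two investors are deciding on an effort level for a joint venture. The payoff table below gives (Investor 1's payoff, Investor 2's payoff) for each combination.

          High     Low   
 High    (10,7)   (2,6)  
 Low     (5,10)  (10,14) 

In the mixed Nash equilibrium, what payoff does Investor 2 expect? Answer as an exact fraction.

38/5

Investor 1 mixes with probability p on High, chosen so Investor 2 is indifferent: 7p + 10(1−p) = 6p + 14(1−p) gives p = 4/5.
Investor 2's expected payoff is 7·4/5 + 10·1/5 = 38/5.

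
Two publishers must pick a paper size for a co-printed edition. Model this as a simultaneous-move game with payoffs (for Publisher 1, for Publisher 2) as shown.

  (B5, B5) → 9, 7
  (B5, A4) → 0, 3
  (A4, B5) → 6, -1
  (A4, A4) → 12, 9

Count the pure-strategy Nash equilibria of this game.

Both B5: Publisher 1 gets 9 (best alternative 6); Publisher 2 gets 7 (best alternative 3). Neither deviates — NE.
Both A4: Publisher 1 gets 12 (best alternative 0); Publisher 2 gets 9 (best alternative -1). Neither deviates — NE.
(A4, B5) is not a NE: Publisher 1 would switch to B5 (9 > 6).
No other cell survives both best-response checks, so there are 2 pure NE.

2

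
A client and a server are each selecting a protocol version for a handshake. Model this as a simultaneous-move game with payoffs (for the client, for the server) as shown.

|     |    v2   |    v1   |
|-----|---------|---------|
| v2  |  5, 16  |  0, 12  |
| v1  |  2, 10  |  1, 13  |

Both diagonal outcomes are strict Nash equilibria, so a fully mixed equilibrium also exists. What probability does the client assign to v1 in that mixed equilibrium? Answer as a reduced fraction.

The client's mix p on v2 must make the server indifferent between v2 and v1.
The server's payoff from v2: 16p + 10(1−p). From v1: 12p + 13(1−p).
Set equal: 4p = 3(1−p) → p = 3/7.
Probability on v1 is 1 − 3/7 = 4/7.

4/7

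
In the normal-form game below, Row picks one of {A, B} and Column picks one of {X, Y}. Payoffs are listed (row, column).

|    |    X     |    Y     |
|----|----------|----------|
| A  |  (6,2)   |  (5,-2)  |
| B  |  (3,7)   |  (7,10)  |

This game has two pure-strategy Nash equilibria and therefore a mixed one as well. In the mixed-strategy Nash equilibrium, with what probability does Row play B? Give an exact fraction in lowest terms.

4/7

Row's mix p on A must make Column indifferent between X and Y.
Column's payoff from X: 2p + 7(1−p). From Y: (-2)p + 10(1−p).
Set equal: 4p = 3(1−p) → p = 3/7.
Probability on B is 1 − 3/7 = 4/7.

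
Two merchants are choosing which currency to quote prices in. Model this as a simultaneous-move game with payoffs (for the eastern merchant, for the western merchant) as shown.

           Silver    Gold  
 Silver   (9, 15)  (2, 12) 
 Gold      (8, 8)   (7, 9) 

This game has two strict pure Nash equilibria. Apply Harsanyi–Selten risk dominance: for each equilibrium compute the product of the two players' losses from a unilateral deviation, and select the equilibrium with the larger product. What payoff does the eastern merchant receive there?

At both Silver: the eastern merchant loses 9 − 8 = 1 by deviating; the western merchant loses 15 − 12 = 3. Product = 1·3 = 3.
At both Gold: the eastern merchant loses 7 − 2 = 5 by deviating; the western merchant loses 9 − 8 = 1. Product = 5·1 = 5.
5 > 3, so both Gold is risk-dominant. The eastern merchant's payoff there is 7.

7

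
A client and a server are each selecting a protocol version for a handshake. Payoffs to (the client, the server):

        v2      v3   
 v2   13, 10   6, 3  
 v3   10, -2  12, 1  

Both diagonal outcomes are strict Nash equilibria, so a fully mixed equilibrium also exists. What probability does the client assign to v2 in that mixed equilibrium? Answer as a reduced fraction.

3/10

The client's mix p on v2 must make the server indifferent between v2 and v3.
The server's payoff from v2: 10p + (-2)(1−p). From v3: 3p + 1(1−p).
Set equal: 7p = 3(1−p) → p = 3/10.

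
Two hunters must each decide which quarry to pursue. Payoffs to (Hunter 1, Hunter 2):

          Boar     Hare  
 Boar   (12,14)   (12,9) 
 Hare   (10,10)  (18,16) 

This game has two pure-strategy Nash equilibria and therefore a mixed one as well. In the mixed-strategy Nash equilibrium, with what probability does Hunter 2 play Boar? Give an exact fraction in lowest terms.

Hunter 2's mix q on Boar must make Hunter 1 indifferent between Boar and Hare.
Hunter 1's payoff from Boar: 12q + 12(1−q). From Hare: 10q + 18(1−q).
Set equal: 2q = 6(1−q) → q = 6/8 = 3/4.

3/4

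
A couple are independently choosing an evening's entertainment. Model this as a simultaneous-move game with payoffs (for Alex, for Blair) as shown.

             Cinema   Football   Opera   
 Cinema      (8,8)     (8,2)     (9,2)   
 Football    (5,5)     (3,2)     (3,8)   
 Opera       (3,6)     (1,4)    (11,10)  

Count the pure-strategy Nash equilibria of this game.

Both Cinema: Alex gets 8 (best alternative 5); Blair gets 8 (best alternative 2). Neither deviates — NE.
Both Opera: Alex gets 11 (best alternative 9); Blair gets 10 (best alternative 6). Neither deviates — NE.
Both Football is not a NE: Alex would switch to Cinema (8 > 3).
No other cell survives both best-response checks, so there are 2 pure NE.

2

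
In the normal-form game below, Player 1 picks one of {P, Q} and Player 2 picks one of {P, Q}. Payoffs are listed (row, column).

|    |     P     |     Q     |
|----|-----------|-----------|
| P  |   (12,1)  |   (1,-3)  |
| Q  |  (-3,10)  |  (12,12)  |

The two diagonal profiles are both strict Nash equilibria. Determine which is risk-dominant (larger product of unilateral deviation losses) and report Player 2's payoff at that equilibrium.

At both P: Player 1 loses 12 − (-3) = 15 by deviating; Player 2 loses 1 − (-3) = 4. Product = 15·4 = 60.
At both Q: Player 1 loses 12 − 1 = 11 by deviating; Player 2 loses 12 − 10 = 2. Product = 11·2 = 22.
60 > 22, so both P is risk-dominant. Player 2's payoff there is 1.

1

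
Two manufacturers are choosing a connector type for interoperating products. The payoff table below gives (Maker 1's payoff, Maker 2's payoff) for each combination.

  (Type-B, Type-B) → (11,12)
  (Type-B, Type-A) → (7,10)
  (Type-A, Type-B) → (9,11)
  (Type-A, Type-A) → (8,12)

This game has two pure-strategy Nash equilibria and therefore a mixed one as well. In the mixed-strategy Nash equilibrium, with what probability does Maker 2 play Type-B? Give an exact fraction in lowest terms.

Maker 2's mix q on Type-B must make Maker 1 indifferent between Type-B and Type-A.
Maker 1's payoff from Type-B: 11q + 7(1−q). From Type-A: 9q + 8(1−q).
Set equal: 2q = 1(1−q) → q = 1/3.

1/3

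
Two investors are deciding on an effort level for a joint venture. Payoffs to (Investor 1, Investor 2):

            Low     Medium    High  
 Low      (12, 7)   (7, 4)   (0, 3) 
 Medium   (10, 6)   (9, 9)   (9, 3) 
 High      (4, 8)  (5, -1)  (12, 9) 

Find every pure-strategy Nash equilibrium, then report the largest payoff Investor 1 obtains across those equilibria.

Both Low is a pure NE (Investor 1: 12 ≥ 10; Investor 2: 7 ≥ 4). Investor 1 gets 12.
Both Medium is a pure NE (Investor 1: 9 ≥ 7; Investor 2: 9 ≥ 6). Investor 1 gets 9.
Both High is a pure NE (Investor 1: 12 ≥ 9; Investor 2: 9 ≥ 8). Investor 1 gets 12.
Every other cell has a profitable deviation for at least one player. Highest of {12, 9, 12} is 12.

12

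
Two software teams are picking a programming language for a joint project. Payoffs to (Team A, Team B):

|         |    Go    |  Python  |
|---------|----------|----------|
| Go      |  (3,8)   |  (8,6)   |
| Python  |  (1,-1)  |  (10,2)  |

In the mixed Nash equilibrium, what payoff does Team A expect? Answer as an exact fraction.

11/2

Team B mixes with probability q on Go, chosen so Team A is indifferent: 3q + 8(1−q) = 1q + 10(1−q) gives q = 1/2.
Team A's expected payoff (from either row, since indifferent) is 3·1/2 + 8·1/2 = 11/2.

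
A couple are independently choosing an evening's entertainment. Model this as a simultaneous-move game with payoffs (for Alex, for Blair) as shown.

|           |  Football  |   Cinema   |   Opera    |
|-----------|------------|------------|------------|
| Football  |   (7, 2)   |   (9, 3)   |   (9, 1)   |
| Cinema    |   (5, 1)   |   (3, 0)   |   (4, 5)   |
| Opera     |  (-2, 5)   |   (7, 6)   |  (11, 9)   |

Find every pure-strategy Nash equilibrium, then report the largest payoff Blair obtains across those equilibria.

(Football, Cinema) is a pure NE (Alex: 9 ≥ 7; Blair: 3 ≥ 2). Blair gets 3.
Both Opera is a pure NE (Alex: 11 ≥ 9; Blair: 9 ≥ 6). Blair gets 9.
Every other cell has a profitable deviation for at least one player. Highest of {3, 9} is 9.

9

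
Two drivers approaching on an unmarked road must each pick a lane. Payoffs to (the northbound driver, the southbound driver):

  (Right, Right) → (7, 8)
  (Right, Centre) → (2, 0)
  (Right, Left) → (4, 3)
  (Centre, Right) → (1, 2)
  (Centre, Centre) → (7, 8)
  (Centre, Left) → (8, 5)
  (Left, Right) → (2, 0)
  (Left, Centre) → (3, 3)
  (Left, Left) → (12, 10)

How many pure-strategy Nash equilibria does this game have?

Both Right: the northbound driver gets 7 (best alternative 2); the southbound driver gets 8 (best alternative 3). Neither deviates — NE.
Both Centre: the northbound driver gets 7 (best alternative 3); the southbound driver gets 8 (best alternative 5). Neither deviates — NE.
Both Left: the northbound driver gets 12 (best alternative 8); the southbound driver gets 10 (best alternative 3). Neither deviates — NE.
(Left, Right) is not a NE: the northbound driver would switch to Right (7 > 2).
No other cell survives both best-response checks, so there are 3 pure NE.

3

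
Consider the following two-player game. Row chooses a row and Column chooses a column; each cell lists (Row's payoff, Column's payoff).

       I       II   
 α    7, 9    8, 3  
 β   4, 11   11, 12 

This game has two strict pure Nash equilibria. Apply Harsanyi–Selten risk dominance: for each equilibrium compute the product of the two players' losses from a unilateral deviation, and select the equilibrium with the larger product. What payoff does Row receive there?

At (α, I): Row loses 7 − 4 = 3 by deviating; Column loses 9 − 3 = 6. Product = 3·6 = 18.
At (β, II): Row loses 11 − 8 = 3 by deviating; Column loses 12 − 11 = 1. Product = 3·1 = 3.
18 > 3, so (α, I) is risk-dominant. Row's payoff there is 7.

7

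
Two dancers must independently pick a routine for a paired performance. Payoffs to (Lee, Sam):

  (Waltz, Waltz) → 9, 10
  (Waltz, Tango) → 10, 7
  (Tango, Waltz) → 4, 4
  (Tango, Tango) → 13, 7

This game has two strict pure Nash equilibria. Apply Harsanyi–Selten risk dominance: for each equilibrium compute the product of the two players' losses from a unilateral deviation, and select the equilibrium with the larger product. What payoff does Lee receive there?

At both Waltz: Lee loses 9 − 4 = 5 by deviating; Sam loses 10 − 7 = 3. Product = 5·3 = 15.
At both Tango: Lee loses 13 − 10 = 3 by deviating; Sam loses 7 − 4 = 3. Product = 3·3 = 9.
15 > 9, so both Waltz is risk-dominant. Lee's payoff there is 9.

9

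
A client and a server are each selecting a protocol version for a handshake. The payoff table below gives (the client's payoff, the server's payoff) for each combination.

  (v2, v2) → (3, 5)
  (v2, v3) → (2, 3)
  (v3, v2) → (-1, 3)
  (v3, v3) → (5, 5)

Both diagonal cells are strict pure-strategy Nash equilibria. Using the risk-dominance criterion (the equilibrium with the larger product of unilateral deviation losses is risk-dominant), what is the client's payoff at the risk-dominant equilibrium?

3

At both v2: the client loses 3 − (-1) = 4 by deviating; the server loses 5 − 3 = 2. Product = 4·2 = 8.
At both v3: the client loses 5 − 2 = 3 by deviating; the server loses 5 − 3 = 2. Product = 3·2 = 6.
8 > 6, so both v2 is risk-dominant. The client's payoff there is 3.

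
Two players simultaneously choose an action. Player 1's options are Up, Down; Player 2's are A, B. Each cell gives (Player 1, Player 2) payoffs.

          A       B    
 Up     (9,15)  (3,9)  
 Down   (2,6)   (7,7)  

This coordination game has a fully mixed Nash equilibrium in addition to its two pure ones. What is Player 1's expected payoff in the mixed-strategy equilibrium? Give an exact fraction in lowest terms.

Player 2 mixes with probability q on A, chosen so Player 1 is indifferent: 9q + 3(1−q) = 2q + 7(1−q) gives q = 4/11.
Player 1's expected payoff (from either row, since indifferent) is 9·4/11 + 3·7/11 = 57/11.

57/11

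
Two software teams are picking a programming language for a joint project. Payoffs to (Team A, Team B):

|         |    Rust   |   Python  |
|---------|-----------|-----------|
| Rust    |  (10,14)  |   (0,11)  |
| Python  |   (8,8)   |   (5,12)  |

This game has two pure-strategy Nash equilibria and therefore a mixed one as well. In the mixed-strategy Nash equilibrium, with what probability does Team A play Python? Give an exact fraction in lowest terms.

Team A's mix p on Rust must make Team B indifferent between Rust and Python.
Team B's payoff from Rust: 14p + 8(1−p). From Python: 11p + 12(1−p).
Set equal: 3p = 4(1−p) → p = 4/7.
Probability on Python is 1 − 4/7 = 3/7.

3/7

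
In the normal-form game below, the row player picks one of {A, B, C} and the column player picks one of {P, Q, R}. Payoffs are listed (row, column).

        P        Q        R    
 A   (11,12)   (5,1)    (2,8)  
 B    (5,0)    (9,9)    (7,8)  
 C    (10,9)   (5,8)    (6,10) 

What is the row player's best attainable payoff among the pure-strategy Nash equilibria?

11

(A, P) is a pure NE (the row player: 11 ≥ 10; the column player: 12 ≥ 8). The row player gets 11.
(B, Q) is a pure NE (the row player: 9 ≥ 5; the column player: 9 ≥ 8). The row player gets 9.
Every other cell has a profitable deviation for at least one player. Highest of {11, 9} is 11.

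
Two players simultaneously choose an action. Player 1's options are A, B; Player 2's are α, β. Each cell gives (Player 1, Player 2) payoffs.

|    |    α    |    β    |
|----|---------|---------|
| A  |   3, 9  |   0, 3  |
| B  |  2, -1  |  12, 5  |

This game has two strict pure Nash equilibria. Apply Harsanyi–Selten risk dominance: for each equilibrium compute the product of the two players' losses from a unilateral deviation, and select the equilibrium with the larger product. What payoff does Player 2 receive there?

At (A, α): Player 1 loses 3 − 2 = 1 by deviating; Player 2 loses 9 − 3 = 6. Product = 1·6 = 6.
At (B, β): Player 1 loses 12 − 0 = 12 by deviating; Player 2 loses 5 − (-1) = 6. Product = 12·6 = 72.
72 > 6, so (B, β) is risk-dominant. Player 2's payoff there is 5.

5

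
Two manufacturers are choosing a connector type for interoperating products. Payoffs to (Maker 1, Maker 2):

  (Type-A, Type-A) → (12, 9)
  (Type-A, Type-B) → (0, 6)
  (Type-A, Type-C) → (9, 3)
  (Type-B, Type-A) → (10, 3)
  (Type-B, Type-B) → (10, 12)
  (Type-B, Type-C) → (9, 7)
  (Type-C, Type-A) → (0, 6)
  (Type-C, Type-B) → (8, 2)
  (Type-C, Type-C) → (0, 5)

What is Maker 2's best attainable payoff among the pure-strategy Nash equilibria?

Both Type-A is a pure NE (Maker 1: 12 ≥ 10; Maker 2: 9 ≥ 6). Maker 2 gets 9.
Both Type-B is a pure NE (Maker 1: 10 ≥ 8; Maker 2: 12 ≥ 7). Maker 2 gets 12.
Every other cell has a profitable deviation for at least one player. Highest of {9, 12} is 12.

12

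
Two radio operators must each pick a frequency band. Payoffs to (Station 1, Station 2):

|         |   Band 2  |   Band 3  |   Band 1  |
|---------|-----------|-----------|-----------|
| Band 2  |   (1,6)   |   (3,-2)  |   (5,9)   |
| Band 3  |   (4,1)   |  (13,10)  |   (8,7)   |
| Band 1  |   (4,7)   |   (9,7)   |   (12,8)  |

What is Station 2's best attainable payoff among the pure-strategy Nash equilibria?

Both Band 3 is a pure NE (Station 1: 13 ≥ 9; Station 2: 10 ≥ 7). Station 2 gets 10.
Both Band 1 is a pure NE (Station 1: 12 ≥ 8; Station 2: 8 ≥ 7). Station 2 gets 8.
Every other cell has a profitable deviation for at least one player. Highest of {10, 8} is 10.

10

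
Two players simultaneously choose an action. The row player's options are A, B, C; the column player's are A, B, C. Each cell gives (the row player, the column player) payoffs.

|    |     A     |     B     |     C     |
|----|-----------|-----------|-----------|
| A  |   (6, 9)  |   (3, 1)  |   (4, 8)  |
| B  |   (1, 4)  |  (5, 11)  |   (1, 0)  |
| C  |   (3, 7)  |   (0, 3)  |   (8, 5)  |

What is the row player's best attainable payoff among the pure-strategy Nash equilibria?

Both A is a pure NE (the row player: 6 ≥ 3; the column player: 9 ≥ 8). The row player gets 6.
Both B is a pure NE (the row player: 5 ≥ 3; the column player: 11 ≥ 4). The row player gets 5.
Every other cell has a profitable deviation for at least one player. Highest of {6, 5} is 6.

6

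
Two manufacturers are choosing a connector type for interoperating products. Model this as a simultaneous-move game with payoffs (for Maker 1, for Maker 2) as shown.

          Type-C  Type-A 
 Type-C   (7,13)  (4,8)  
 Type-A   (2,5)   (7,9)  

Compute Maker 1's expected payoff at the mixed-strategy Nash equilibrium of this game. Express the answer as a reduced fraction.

Maker 2 mixes with probability q on Type-C, chosen so Maker 1 is indifferent: 7q + 4(1−q) = 2q + 7(1−q) gives q = 3/8.
Maker 1's expected payoff (from either row, since indifferent) is 7·3/8 + 4·5/8 = 41/8.

41/8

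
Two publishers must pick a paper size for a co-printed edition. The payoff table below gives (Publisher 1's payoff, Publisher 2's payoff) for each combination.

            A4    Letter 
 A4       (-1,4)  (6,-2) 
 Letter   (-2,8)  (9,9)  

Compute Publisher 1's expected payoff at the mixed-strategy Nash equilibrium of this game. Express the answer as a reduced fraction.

Publisher 2 mixes with probability q on A4, chosen so Publisher 1 is indifferent: (-1)q + 6(1−q) = (-2)q + 9(1−q) gives q = 3/4.
Publisher 1's expected payoff (from either row, since indifferent) is (-1)·3/4 + 6·1/4 = 3/4.

3/4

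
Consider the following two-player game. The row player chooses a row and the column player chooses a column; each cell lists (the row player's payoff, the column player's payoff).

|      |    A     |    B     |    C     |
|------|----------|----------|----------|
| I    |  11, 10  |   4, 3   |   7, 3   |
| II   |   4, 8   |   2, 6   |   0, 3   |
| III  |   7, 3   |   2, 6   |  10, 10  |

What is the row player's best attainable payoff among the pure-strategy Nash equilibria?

(I, A) is a pure NE (the row player: 11 ≥ 7; the column player: 10 ≥ 3). The row player gets 11.
(III, C) is a pure NE (the row player: 10 ≥ 7; the column player: 10 ≥ 6). The row player gets 10.
Every other cell has a profitable deviation for at least one player. Highest of {11, 10} is 11.

11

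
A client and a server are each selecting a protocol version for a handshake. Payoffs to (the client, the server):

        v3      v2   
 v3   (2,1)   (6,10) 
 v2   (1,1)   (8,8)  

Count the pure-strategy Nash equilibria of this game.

Both v2: the client gets 8 (best alternative 6); the server gets 8 (best alternative 1). Neither deviates — NE.
Both v3 is not a NE: the server would switch to v2 (10 > 1).
No other cell survives both best-response checks, so there is 1 pure NE.

1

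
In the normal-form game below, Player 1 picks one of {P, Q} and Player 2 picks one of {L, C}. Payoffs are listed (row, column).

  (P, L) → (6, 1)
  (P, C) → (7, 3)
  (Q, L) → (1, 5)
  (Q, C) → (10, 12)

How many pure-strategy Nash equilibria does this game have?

(Q, C): Player 1 gets 10 (best alternative 7); Player 2 gets 12 (best alternative 5). Neither deviates — NE.
(P, L) is not a NE: Player 2 would switch to C (3 > 1).
No other cell survives both best-response checks, so there is 1 pure NE.

1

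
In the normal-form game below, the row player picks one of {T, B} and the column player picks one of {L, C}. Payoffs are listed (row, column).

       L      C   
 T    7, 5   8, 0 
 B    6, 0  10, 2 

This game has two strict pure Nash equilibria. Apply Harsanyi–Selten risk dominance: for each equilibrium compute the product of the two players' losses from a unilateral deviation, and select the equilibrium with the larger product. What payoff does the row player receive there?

7

At (T, L): the row player loses 7 − 6 = 1 by deviating; the column player loses 5 − 0 = 5. Product = 1·5 = 5.
At (B, C): the row player loses 10 − 8 = 2 by deviating; the column player loses 2 − 0 = 2. Product = 2·2 = 4.
5 > 4, so (T, L) is risk-dominant. The row player's payoff there is 7.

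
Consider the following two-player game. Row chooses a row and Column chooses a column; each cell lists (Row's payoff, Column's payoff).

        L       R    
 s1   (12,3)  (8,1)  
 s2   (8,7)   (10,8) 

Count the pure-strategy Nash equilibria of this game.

2

(s1, L): Row gets 12 (best alternative 8); Column gets 3 (best alternative 1). Neither deviates — NE.
(s2, R): Row gets 10 (best alternative 8); Column gets 8 (best alternative 7). Neither deviates — NE.
(s1, R) is not a NE: Row would switch to s2 (10 > 8).
No other cell survives both best-response checks, so there are 2 pure NE.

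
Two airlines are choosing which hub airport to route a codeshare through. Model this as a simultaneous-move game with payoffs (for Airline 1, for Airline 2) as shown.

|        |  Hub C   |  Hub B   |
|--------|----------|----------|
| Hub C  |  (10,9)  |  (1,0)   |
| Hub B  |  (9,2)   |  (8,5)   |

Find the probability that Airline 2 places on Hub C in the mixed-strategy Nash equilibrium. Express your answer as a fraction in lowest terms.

Airline 2's mix q on Hub C must make Airline 1 indifferent between Hub C and Hub B.
Airline 1's payoff from Hub C: 10q + 1(1−q). From Hub B: 9q + 8(1−q).
Set equal: 1q = 7(1−q) → q = 7/8.

7/8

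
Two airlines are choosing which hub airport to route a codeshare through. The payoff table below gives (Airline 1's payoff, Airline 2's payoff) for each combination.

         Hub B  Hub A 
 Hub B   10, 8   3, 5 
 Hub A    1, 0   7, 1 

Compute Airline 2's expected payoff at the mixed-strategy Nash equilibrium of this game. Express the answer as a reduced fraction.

Airline 1 mixes with probability p on Hub B, chosen so Airline 2 is indifferent: 8p + 0(1−p) = 5p + 1(1−p) gives p = 1/4.
Airline 2's expected payoff is 8·1/4 + 0·3/4 = 2.

2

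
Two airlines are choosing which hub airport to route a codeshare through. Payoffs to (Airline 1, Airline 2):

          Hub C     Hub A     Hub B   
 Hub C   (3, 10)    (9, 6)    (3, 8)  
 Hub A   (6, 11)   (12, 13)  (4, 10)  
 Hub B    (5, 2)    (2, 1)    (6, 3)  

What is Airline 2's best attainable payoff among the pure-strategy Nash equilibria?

Both Hub A is a pure NE (Airline 1: 12 ≥ 9; Airline 2: 13 ≥ 11). Airline 2 gets 13.
Both Hub B is a pure NE (Airline 1: 6 ≥ 4; Airline 2: 3 ≥ 2). Airline 2 gets 3.
Every other cell has a profitable deviation for at least one player. Highest of {13, 3} is 13.

13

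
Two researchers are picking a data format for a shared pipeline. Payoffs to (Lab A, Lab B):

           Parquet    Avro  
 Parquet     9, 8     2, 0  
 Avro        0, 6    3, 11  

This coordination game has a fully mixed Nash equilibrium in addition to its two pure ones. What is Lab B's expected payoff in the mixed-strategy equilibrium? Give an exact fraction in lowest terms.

Lab A mixes with probability p on Parquet, chosen so Lab B is indifferent: 8p + 6(1−p) = 0p + 11(1−p) gives p = 5/13.
Lab B's expected payoff is 8·5/13 + 6·8/13 = 88/13.

88/13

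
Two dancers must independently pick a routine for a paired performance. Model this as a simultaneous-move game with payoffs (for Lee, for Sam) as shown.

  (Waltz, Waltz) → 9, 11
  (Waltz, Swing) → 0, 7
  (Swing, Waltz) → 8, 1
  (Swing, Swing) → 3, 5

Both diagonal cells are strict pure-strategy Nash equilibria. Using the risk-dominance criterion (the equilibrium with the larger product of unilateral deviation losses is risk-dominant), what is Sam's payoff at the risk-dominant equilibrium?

5

At both Waltz: Lee loses 9 − 8 = 1 by deviating; Sam loses 11 − 7 = 4. Product = 1·4 = 4.
At both Swing: Lee loses 3 − 0 = 3 by deviating; Sam loses 5 − 1 = 4. Product = 3·4 = 12.
12 > 4, so both Swing is risk-dominant. Sam's payoff there is 5.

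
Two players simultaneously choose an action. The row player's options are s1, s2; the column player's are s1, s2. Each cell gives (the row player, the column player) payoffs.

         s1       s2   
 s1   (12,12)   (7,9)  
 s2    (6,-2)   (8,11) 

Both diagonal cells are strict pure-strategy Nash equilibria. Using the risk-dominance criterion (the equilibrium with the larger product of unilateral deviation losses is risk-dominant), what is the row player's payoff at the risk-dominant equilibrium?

12

At both s1: the row player loses 12 − 6 = 6 by deviating; the column player loses 12 − 9 = 3. Product = 6·3 = 18.
At both s2: the row player loses 8 − 7 = 1 by deviating; the column player loses 11 − (-2) = 13. Product = 1·13 = 13.
18 > 13, so both s1 is risk-dominant. The row player's payoff there is 12.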